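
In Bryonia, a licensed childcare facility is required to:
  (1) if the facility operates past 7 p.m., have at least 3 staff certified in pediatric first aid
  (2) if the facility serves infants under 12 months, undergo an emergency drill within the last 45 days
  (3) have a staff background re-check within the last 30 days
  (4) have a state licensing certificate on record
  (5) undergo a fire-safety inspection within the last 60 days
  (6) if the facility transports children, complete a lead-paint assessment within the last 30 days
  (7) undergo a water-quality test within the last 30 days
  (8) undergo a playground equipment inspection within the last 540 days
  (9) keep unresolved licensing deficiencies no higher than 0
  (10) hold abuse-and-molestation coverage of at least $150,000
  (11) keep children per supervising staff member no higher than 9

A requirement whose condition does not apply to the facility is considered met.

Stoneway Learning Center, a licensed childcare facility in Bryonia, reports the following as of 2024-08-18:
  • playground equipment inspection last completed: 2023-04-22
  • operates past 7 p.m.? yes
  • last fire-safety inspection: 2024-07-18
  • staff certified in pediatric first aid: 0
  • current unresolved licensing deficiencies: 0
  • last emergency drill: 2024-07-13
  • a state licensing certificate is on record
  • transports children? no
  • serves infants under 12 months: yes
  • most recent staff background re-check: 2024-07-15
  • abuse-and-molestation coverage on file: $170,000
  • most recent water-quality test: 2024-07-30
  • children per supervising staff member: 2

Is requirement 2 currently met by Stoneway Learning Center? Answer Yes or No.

Yes

2. condition 'serves infants under 12 months' holds; emergency drill 36 days ago vs limit 45 → met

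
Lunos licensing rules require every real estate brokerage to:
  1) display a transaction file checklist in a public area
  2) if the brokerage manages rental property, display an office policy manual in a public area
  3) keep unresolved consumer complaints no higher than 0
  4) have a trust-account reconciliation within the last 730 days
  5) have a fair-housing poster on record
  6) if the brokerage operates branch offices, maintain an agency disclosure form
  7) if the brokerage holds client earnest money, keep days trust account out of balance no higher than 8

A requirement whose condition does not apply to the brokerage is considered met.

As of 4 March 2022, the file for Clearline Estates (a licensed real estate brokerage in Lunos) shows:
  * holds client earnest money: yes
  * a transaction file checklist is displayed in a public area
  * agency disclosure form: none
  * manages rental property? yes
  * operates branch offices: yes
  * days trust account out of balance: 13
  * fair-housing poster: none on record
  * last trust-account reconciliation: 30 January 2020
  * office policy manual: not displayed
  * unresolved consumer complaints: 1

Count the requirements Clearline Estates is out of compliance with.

6

1. transaction file checklist present → met
2. condition 'manages rental property' holds; office policy manual absent → not met
3. unresolved consumer complaints 1 > 0 → not met
4. trust-account reconciliation 764 days ago vs limit 730 → not met
5. fair-housing poster absent → not met
6. condition 'operates branch offices' holds; agency disclosure form absent → not met
7. condition 'holds client earnest money' holds; days trust account out of balance 13 > 8 → not met
Not met: 6 of 7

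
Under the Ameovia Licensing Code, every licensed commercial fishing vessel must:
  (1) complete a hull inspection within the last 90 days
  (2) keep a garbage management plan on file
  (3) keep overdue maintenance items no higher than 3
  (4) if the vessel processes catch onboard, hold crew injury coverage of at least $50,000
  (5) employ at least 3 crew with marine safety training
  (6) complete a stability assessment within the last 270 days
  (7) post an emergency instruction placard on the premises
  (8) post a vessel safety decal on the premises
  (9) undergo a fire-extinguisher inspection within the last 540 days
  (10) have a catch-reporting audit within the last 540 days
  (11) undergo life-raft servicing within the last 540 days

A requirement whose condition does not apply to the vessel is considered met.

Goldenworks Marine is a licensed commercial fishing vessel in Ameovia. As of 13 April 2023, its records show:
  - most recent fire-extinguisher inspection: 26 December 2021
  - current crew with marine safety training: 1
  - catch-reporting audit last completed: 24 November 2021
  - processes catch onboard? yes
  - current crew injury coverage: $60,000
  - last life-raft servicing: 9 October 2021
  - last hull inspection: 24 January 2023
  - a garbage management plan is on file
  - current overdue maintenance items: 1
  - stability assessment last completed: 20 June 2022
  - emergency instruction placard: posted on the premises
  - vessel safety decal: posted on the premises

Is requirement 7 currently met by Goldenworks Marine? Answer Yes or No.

7. emergency instruction placard present → met

Yes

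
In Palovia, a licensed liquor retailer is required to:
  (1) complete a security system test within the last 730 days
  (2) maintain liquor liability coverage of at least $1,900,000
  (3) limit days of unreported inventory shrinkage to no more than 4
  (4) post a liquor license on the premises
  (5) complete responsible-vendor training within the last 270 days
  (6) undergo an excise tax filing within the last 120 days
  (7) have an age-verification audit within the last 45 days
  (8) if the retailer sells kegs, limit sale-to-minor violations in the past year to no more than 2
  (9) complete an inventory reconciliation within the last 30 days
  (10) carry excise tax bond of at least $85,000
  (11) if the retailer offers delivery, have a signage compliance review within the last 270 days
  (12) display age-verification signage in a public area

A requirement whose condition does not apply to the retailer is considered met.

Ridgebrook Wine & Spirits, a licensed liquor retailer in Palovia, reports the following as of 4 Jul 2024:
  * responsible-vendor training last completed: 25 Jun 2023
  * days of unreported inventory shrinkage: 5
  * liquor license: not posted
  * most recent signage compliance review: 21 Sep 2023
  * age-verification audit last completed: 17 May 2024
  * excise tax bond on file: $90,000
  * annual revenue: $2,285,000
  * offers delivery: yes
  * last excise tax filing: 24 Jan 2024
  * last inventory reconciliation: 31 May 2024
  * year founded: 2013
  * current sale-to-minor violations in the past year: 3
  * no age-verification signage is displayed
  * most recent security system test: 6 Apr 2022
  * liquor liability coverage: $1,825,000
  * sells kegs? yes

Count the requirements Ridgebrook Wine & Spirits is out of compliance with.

1. security system test 820 days ago vs limit 730 → not met
2. liquor liability coverage $1,825,000 < $1,900,000 → not met
3. days of unreported inventory shrinkage 5 > 4 → not met
4. liquor license absent → not met
5. responsible-vendor training 375 days ago vs limit 270 → not met
6. excise tax filing 162 days ago vs limit 120 → not met
7. age-verification audit 48 days ago vs limit 45 → not met
8. condition 'sells kegs' holds; sale-to-minor violations in the past year 3 > 2 → not met
9. inventory reconciliation 34 days ago vs limit 30 → not met
10. excise tax bond $90,000 ≥ $85,000 → met
11. condition 'offers delivery' holds; signage compliance review 287 days ago vs limit 270 → not met
12. age-verification signage absent → not met
Not met: 11 of 12

11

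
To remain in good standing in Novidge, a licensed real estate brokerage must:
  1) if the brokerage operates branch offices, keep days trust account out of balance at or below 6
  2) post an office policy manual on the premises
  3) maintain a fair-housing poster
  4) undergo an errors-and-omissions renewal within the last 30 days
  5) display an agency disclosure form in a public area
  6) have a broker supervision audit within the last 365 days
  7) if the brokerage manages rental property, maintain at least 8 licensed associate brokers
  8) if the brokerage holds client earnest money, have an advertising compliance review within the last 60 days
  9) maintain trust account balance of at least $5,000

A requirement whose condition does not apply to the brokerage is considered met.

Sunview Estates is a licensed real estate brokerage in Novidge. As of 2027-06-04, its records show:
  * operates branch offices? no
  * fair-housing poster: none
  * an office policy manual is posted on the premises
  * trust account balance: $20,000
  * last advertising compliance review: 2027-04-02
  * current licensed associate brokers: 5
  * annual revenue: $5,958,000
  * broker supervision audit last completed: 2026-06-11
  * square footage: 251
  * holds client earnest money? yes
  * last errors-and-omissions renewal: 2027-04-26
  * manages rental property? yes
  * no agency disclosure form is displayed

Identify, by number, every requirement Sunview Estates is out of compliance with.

1. condition 'operates branch offices' does not hold → requirement n/a → met
2. office policy manual present → met
3. fair-housing poster absent → not met
4. errors-and-omissions renewal 39 days ago vs limit 30 → not met
5. agency disclosure form absent → not met
6. broker supervision audit 358 days ago vs limit 365 → met
7. condition 'manages rental property' holds; licensed associate brokers 5 < 8 → not met
8. condition 'holds client earnest money' holds; advertising compliance review 63 days ago vs limit 60 → not met
9. trust account balance $20,000 ≥ $5,000 → met
Not met: 3, 4, 5, 7, 8

3, 4, 5, 7, 8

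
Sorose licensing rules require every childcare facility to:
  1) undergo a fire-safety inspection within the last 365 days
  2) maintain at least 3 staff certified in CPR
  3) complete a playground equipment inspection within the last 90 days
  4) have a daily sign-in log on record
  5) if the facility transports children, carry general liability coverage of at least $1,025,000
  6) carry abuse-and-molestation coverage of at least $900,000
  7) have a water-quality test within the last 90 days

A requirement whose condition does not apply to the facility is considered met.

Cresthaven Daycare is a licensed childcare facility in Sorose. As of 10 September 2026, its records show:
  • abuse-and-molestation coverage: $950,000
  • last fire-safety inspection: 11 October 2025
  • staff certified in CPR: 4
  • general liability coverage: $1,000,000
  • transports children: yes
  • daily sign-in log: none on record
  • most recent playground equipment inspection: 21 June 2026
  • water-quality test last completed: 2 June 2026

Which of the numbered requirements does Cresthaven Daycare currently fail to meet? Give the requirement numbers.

1. fire-safety inspection 334 days ago vs limit 365 → met
2. staff certified in CPR 4 ≥ 3 → met
3. playground equipment inspection 81 days ago vs limit 90 → met
4. daily sign-in log absent → not met
5. condition 'transports children' holds; general liability coverage $1,000,000 < $1,025,000 → not met
6. abuse-and-molestation coverage $950,000 ≥ $900,000 → met
7. water-quality test 100 days ago vs limit 90 → not met
Not met: 4, 5, 7

4, 5, 7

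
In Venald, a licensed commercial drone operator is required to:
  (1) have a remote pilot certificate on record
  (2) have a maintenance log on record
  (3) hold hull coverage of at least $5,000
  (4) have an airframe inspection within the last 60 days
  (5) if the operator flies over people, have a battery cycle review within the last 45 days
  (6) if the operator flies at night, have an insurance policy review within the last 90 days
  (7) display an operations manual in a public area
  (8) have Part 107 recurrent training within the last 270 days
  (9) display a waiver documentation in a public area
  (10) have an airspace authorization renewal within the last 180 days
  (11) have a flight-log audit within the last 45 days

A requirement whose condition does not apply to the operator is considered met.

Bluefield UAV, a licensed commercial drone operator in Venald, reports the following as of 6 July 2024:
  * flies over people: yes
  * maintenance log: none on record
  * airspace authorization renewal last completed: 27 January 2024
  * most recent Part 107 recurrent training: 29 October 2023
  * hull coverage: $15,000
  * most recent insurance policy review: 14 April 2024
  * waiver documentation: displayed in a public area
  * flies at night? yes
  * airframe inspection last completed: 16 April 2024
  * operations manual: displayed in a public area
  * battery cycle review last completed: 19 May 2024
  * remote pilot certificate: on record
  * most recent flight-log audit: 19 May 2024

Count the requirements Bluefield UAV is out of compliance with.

1. remote pilot certificate present → met
2. maintenance log absent → not met
3. hull coverage $15,000 ≥ $5,000 → met
4. airframe inspection 81 days ago vs limit 60 → not met
5. condition 'flies over people' holds; battery cycle review 48 days ago vs limit 45 → not met
6. condition 'flies at night' holds; insurance policy review 83 days ago vs limit 90 → met
7. operations manual present → met
8. Part 107 recurrent training 251 days ago vs limit 270 → met
9. waiver documentation present → met
10. airspace authorization renewal 161 days ago vs limit 180 → met
11. flight-log audit 48 days ago vs limit 45 → not met
Not met: 4 of 11

4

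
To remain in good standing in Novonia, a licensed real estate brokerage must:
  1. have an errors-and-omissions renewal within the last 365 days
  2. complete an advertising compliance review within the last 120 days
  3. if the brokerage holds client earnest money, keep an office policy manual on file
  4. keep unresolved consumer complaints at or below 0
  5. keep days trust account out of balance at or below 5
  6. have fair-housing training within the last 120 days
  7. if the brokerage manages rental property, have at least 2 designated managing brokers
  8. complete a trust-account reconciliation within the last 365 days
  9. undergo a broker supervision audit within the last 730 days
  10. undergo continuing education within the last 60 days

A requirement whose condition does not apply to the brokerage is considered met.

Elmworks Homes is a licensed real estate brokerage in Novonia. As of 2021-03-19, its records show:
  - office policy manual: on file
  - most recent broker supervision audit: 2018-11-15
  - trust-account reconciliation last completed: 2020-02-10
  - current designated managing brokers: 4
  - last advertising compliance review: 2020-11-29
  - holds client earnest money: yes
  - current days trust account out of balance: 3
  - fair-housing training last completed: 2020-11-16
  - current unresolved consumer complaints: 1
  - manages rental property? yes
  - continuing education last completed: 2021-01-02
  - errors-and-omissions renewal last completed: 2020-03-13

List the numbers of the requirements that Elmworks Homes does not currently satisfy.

1, 4, 6, 8, 9, 10

1. errors-and-omissions renewal 371 days ago vs limit 365 → not met
2. advertising compliance review 110 days ago vs limit 120 → met
3. condition 'holds client earnest money' holds; office policy manual present → met
4. unresolved consumer complaints 1 > 0 → not met
5. days trust account out of balance 3 ≤ 5 → met
6. fair-housing training 123 days ago vs limit 120 → not met
7. condition 'manages rental property' holds; designated managing brokers 4 ≥ 2 → met
8. trust-account reconciliation 403 days ago vs limit 365 → not met
9. broker supervision audit 855 days ago vs limit 730 → not met
10. continuing education 76 days ago vs limit 60 → not met
Not met: 1, 4, 6, 8, 9, 10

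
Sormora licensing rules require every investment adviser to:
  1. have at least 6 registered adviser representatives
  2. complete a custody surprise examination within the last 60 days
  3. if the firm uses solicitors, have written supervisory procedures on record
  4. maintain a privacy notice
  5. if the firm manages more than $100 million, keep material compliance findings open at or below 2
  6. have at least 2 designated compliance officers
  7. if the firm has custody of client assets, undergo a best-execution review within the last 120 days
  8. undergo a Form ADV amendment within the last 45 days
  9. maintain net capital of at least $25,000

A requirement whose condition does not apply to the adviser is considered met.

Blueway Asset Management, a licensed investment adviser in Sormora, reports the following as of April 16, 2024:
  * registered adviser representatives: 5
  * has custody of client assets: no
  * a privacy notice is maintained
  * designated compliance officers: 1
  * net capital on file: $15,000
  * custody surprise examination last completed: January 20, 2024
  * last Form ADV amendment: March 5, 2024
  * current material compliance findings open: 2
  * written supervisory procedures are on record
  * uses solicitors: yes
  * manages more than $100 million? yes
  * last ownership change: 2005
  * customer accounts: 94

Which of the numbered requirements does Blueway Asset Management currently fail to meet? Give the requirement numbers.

1. registered adviser representatives 5 < 6 → not met
2. custody surprise examination 87 days ago vs limit 60 → not met
3. condition 'uses solicitors' holds; written supervisory procedures present → met
4. privacy notice present → met
5. condition 'manages more than $100 million' holds; material compliance findings open 2 ≤ 2 → met
6. designated compliance officers 1 < 2 → not met
7. condition 'has custody of client assets' does not hold → requirement n/a → met
8. Form ADV amendment 42 days ago vs limit 45 → met
9. net capital $15,000 < $25,000 → not met
Not met: 1, 2, 6, 9

1, 2, 6, 9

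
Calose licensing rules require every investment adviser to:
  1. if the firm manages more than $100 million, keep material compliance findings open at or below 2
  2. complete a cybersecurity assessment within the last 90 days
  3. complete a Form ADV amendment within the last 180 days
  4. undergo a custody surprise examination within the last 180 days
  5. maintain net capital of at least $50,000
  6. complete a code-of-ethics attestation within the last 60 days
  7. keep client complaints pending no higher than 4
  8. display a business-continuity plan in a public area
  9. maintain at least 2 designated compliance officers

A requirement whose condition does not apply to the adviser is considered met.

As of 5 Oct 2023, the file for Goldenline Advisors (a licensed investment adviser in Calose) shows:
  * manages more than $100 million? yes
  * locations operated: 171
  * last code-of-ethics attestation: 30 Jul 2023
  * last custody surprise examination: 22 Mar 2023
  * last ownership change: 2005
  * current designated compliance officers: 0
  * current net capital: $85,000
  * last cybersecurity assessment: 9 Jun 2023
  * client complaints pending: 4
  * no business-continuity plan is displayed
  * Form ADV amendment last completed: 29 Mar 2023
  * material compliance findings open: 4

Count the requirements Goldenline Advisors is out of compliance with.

7

1. condition 'manages more than $100 million' holds; material compliance findings open 4 > 2 → not met
2. cybersecurity assessment 118 days ago vs limit 90 → not met
3. Form ADV amendment 190 days ago vs limit 180 → not met
4. custody surprise examination 197 days ago vs limit 180 → not met
5. net capital $85,000 ≥ $50,000 → met
6. code-of-ethics attestation 67 days ago vs limit 60 → not met
7. client complaints pending 4 ≤ 4 → met
8. business-continuity plan absent → not met
9. designated compliance officers 0 < 2 → not met
Not met: 7 of 9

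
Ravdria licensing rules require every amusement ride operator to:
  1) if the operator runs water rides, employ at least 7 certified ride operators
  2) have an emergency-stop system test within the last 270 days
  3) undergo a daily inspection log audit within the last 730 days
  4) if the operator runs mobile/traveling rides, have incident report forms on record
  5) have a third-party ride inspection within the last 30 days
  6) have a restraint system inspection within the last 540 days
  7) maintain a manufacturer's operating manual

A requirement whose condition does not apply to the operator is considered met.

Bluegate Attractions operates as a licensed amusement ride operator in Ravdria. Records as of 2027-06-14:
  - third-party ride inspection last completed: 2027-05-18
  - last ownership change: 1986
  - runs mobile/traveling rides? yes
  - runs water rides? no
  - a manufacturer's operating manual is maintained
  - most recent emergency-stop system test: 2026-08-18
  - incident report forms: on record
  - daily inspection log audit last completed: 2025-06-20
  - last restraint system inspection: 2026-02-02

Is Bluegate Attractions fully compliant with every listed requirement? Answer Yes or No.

1. condition 'runs water rides' does not hold → requirement n/a → met
2. emergency-stop system test 300 days ago vs limit 270 → not met
3. daily inspection log audit 724 days ago vs limit 730 → met
4. condition 'runs mobile/traveling rides' holds; incident report forms present → met
5. third-party ride inspection 27 days ago vs limit 30 → met
6. restraint system inspection 497 days ago vs limit 540 → met
7. manufacturer's operating manual present → met
Not met: 2

No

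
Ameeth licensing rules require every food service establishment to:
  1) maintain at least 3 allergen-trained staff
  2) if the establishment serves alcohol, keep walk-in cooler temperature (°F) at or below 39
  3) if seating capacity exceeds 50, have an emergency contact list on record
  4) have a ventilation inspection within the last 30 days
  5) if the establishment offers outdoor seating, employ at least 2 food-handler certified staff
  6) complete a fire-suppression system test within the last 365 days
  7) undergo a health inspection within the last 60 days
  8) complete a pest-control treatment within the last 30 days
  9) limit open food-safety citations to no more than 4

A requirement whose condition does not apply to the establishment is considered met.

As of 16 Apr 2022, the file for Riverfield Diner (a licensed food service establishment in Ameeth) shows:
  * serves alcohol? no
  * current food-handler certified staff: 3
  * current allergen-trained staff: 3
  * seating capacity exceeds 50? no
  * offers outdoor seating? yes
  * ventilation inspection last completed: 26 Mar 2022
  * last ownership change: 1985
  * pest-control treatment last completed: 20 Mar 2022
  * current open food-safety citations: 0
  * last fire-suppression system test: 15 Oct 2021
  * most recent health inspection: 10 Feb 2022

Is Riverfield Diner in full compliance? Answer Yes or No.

1. allergen-trained staff 3 ≥ 3 → met
2. condition 'serves alcohol' does not hold → requirement n/a → met
3. condition 'seating capacity exceeds 50' does not hold → requirement n/a → met
4. ventilation inspection 21 days ago vs limit 30 → met
5. condition 'offers outdoor seating' holds; food-handler certified staff 3 ≥ 2 → met
6. fire-suppression system test 183 days ago vs limit 365 → met
7. health inspection 65 days ago vs limit 60 → not met
8. pest-control treatment 27 days ago vs limit 30 → met
9. open food-safety citations 0 ≤ 4 → met
Not met: 7

No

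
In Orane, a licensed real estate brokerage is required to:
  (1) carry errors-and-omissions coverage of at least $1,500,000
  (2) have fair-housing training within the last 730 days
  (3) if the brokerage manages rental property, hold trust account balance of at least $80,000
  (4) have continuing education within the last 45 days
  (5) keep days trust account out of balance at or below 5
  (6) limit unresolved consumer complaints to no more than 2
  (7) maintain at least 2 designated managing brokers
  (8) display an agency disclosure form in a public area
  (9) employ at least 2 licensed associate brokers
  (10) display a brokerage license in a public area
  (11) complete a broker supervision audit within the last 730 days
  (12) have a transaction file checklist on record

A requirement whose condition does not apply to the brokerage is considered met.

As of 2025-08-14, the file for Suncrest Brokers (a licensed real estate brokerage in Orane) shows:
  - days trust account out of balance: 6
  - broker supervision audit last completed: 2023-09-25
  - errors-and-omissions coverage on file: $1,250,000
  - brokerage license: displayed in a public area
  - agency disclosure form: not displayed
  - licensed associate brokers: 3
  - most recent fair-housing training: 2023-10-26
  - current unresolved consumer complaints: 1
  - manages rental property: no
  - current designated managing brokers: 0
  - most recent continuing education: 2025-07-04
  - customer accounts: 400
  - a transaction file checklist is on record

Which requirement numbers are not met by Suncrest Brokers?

1. errors-and-omissions coverage $1,250,000 < $1,500,000 → not met
2. fair-housing training 658 days ago vs limit 730 → met
3. condition 'manages rental property' does not hold → requirement n/a → met
4. continuing education 41 days ago vs limit 45 → met
5. days trust account out of balance 6 > 5 → not met
6. unresolved consumer complaints 1 ≤ 2 → met
7. designated managing brokers 0 < 2 → not met
8. agency disclosure form absent → not met
9. licensed associate brokers 3 ≥ 2 → met
10. brokerage license present → met
11. broker supervision audit 689 days ago vs limit 730 → met
12. transaction file checklist present → met
Not met: 1, 5, 7, 8

1, 5, 7, 8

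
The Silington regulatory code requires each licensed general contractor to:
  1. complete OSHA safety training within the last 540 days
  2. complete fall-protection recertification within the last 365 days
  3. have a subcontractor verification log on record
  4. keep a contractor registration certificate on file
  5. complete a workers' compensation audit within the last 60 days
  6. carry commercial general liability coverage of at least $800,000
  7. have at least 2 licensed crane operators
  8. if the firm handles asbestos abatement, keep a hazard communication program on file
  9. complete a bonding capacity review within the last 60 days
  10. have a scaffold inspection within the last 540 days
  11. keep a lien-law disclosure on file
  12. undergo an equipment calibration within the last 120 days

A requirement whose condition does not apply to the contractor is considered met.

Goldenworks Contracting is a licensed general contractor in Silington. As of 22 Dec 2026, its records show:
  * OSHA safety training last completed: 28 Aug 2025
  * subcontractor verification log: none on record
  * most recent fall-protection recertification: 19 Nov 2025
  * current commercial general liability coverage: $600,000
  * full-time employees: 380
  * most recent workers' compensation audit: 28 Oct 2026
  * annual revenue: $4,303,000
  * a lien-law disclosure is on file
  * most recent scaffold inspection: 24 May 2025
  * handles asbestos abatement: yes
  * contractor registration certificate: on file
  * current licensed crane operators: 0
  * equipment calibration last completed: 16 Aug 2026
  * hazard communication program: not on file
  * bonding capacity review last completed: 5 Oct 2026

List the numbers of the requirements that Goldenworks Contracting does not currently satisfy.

1. OSHA safety training 481 days ago vs limit 540 → met
2. fall-protection recertification 398 days ago vs limit 365 → not met
3. subcontractor verification log absent → not met
4. contractor registration certificate present → met
5. workers' compensation audit 55 days ago vs limit 60 → met
6. commercial general liability coverage $600,000 < $800,000 → not met
7. licensed crane operators 0 < 2 → not met
8. condition 'handles asbestos abatement' holds; hazard communication program absent → not met
9. bonding capacity review 78 days ago vs limit 60 → not met
10. scaffold inspection 577 days ago vs limit 540 → not met
11. lien-law disclosure present → met
12. equipment calibration 128 days ago vs limit 120 → not met
Not met: 2, 3, 6, 7, 8, 9, 10, 12

2, 3, 6, 7, 8, 9, 10, 12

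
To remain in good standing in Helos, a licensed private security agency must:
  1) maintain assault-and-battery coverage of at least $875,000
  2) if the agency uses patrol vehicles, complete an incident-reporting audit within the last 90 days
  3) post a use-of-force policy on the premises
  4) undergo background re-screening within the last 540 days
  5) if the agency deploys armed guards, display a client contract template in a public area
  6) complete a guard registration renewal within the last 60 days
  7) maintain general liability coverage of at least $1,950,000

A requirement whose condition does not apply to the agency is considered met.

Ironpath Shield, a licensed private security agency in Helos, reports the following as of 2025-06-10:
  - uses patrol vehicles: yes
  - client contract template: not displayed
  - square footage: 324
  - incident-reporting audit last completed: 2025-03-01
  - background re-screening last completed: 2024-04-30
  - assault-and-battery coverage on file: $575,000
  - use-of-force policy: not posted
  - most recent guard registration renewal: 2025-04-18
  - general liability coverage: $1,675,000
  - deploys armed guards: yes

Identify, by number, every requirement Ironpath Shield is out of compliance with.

1, 2, 3, 5, 7

1. assault-and-battery coverage $575,000 < $875,000 → not met
2. condition 'uses patrol vehicles' holds; incident-reporting audit 101 days ago vs limit 90 → not met
3. use-of-force policy absent → not met
4. background re-screening 406 days ago vs limit 540 → met
5. condition 'deploys armed guards' holds; client contract template absent → not met
6. guard registration renewal 53 days ago vs limit 60 → met
7. general liability coverage $1,675,000 < $1,950,000 → not met
Not met: 1, 2, 3, 5, 7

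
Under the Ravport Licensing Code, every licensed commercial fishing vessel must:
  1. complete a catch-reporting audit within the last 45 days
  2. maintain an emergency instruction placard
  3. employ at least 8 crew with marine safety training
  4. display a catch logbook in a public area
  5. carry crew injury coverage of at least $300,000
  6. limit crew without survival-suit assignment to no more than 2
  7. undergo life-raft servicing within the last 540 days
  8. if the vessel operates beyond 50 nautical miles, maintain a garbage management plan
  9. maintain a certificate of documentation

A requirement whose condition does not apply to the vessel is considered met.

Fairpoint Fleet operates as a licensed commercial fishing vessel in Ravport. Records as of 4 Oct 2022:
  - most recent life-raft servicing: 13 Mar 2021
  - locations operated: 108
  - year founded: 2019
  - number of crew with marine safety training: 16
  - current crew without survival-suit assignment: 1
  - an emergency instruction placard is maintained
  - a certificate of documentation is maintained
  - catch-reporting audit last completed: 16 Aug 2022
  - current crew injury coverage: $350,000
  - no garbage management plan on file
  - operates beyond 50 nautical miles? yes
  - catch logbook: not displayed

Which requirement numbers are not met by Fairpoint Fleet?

1, 4, 7, 8

1. catch-reporting audit 49 days ago vs limit 45 → not met
2. emergency instruction placard present → met
3. crew with marine safety training 16 ≥ 8 → met
4. catch logbook absent → not met
5. crew injury coverage $350,000 ≥ $300,000 → met
6. crew without survival-suit assignment 1 ≤ 2 → met
7. life-raft servicing 570 days ago vs limit 540 → not met
8. condition 'operates beyond 50 nautical miles' holds; garbage management plan absent → not met
9. certificate of documentation present → met
Not met: 1, 4, 7, 8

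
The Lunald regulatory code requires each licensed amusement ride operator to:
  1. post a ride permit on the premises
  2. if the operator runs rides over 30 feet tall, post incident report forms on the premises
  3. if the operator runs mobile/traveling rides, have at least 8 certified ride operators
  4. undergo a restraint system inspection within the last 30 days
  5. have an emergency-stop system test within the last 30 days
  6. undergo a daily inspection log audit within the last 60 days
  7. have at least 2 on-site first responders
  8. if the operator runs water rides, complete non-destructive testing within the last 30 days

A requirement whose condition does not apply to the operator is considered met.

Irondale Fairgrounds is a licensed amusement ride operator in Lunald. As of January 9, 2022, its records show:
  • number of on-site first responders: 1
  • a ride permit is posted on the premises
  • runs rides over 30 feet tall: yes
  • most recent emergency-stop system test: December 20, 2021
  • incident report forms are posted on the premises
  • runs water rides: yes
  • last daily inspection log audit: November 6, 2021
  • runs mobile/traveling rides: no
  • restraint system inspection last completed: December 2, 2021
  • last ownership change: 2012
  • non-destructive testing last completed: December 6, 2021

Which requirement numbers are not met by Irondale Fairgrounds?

1. ride permit present → met
2. condition 'runs rides over 30 feet tall' holds; incident report forms present → met
3. condition 'runs mobile/traveling rides' does not hold → requirement n/a → met
4. restraint system inspection 38 days ago vs limit 30 → not met
5. emergency-stop system test 20 days ago vs limit 30 → met
6. daily inspection log audit 64 days ago vs limit 60 → not met
7. on-site first responders 1 < 2 → not met
8. condition 'runs water rides' holds; non-destructive testing 34 days ago vs limit 30 → not met
Not met: 4, 6, 7, 8

4, 6, 7, 8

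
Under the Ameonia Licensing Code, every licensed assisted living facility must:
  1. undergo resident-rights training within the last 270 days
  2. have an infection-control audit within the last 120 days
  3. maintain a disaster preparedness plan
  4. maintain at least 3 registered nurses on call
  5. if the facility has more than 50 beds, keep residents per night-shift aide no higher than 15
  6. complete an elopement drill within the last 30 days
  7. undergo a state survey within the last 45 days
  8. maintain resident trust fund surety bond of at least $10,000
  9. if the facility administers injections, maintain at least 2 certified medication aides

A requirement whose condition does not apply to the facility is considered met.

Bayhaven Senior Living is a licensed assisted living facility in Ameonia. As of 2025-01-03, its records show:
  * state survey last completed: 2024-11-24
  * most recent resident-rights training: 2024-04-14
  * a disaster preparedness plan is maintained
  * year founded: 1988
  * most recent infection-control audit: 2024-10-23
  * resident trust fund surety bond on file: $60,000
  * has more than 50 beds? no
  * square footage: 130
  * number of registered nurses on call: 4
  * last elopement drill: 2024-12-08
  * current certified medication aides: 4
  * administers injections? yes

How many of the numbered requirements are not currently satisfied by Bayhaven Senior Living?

0

1. resident-rights training 264 days ago vs limit 270 → met
2. infection-control audit 72 days ago vs limit 120 → met
3. disaster preparedness plan present → met
4. registered nurses on call 4 ≥ 3 → met
5. condition 'has more than 50 beds' does not hold → requirement n/a → met
6. elopement drill 26 days ago vs limit 30 → met
7. state survey 40 days ago vs limit 45 → met
8. resident trust fund surety bond $60,000 ≥ $10,000 → met
9. condition 'administers injections' holds; certified medication aides 4 ≥ 2 → met
Not met: 0 of 9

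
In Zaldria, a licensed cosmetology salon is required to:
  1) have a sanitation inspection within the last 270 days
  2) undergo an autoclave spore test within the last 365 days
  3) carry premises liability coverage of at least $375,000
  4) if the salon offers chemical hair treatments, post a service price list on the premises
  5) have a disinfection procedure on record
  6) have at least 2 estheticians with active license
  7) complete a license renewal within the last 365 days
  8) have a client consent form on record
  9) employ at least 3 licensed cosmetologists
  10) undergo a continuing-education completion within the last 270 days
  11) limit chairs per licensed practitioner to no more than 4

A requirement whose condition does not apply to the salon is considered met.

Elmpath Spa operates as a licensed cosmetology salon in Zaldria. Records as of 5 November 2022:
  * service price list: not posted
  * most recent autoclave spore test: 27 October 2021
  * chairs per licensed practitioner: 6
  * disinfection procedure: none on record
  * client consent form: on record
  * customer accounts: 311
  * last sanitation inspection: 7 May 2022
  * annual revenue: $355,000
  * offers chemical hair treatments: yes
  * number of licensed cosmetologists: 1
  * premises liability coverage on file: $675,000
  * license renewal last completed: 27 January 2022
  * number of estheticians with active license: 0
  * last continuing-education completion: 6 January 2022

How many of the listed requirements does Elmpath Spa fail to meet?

7

1. sanitation inspection 182 days ago vs limit 270 → met
2. autoclave spore test 374 days ago vs limit 365 → not met
3. premises liability coverage $675,000 ≥ $375,000 → met
4. condition 'offers chemical hair treatments' holds; service price list absent → not met
5. disinfection procedure absent → not met
6. estheticians with active license 0 < 2 → not met
7. license renewal 282 days ago vs limit 365 → met
8. client consent form present → met
9. licensed cosmetologists 1 < 3 → not met
10. continuing-education completion 303 days ago vs limit 270 → not met
11. chairs per licensed practitioner 6 > 4 → not met
Not met: 7 of 11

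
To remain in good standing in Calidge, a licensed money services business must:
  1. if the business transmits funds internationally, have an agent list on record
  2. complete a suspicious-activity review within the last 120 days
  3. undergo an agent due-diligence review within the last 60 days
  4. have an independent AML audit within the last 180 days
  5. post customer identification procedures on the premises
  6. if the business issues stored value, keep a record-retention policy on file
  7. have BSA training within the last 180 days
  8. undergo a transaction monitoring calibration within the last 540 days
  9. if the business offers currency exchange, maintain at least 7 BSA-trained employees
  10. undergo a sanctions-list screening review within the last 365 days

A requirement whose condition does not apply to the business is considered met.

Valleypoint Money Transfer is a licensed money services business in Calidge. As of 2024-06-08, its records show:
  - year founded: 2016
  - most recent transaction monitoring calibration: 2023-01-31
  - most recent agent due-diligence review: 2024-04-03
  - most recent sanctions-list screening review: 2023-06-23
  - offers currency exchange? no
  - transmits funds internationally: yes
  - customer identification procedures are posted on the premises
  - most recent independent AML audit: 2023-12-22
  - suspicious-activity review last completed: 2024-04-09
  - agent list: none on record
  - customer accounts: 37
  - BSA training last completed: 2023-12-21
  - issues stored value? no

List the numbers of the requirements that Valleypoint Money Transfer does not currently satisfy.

1. condition 'transmits funds internationally' holds; agent list absent → not met
2. suspicious-activity review 60 days ago vs limit 120 → met
3. agent due-diligence review 66 days ago vs limit 60 → not met
4. independent AML audit 169 days ago vs limit 180 → met
5. customer identification procedures present → met
6. condition 'issues stored value' does not hold → requirement n/a → met
7. BSA training 170 days ago vs limit 180 → met
8. transaction monitoring calibration 494 days ago vs limit 540 → met
9. condition 'offers currency exchange' does not hold → requirement n/a → met
10. sanctions-list screening review 351 days ago vs limit 365 → met
Not met: 1, 3

1, 3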